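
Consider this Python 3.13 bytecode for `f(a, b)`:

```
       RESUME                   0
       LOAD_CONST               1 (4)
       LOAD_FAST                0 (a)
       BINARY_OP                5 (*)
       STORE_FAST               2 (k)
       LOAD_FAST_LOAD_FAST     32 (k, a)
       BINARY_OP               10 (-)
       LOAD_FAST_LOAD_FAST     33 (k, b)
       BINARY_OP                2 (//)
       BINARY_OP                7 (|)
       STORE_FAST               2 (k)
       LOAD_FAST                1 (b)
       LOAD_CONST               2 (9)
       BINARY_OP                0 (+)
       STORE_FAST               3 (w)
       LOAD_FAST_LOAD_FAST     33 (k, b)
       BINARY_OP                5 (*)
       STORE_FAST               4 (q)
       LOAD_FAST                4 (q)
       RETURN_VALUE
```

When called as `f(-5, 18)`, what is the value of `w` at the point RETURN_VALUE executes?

LOAD_CONST → push 4. Stack: [4]
LOAD_FAST a → push -5. Stack: [4, -5]
BINARY_OP * → 4 * -5 = -20. Stack: [-20]
STORE_FAST k → k=-20. Stack: []
LOAD_FAST_LOAD_FAST k,a → push -20,-5. Stack: [-20, -5]
BINARY_OP - → -20 - -5 = -15. Stack: [-15]
LOAD_FAST_LOAD_FAST k,b → push -20,18. Stack: [-15, -20, 18]
BINARY_OP // → -20 // 18 = -2. Stack: [-15, -2]
BINARY_OP | → -15 | -2 = -1. Stack: [-1]
STORE_FAST k → k=-1. Stack: []
LOAD_FAST b → push 18. Stack: [18]
LOAD_CONST → push 9. Stack: [18, 9]
BINARY_OP + → 18 + 9 = 27. Stack: [27]
STORE_FAST w → w=27. Stack: []
LOAD_FAST_LOAD_FAST k,b → push -1,18. Stack: [-1, 18]
BINARY_OP * → -1 * 18 = -18. Stack: [-18]
STORE_FAST q → q=-18. Stack: []
LOAD_FAST q → push -18. Stack: [-18]
RETURN_VALUE → return -18.

27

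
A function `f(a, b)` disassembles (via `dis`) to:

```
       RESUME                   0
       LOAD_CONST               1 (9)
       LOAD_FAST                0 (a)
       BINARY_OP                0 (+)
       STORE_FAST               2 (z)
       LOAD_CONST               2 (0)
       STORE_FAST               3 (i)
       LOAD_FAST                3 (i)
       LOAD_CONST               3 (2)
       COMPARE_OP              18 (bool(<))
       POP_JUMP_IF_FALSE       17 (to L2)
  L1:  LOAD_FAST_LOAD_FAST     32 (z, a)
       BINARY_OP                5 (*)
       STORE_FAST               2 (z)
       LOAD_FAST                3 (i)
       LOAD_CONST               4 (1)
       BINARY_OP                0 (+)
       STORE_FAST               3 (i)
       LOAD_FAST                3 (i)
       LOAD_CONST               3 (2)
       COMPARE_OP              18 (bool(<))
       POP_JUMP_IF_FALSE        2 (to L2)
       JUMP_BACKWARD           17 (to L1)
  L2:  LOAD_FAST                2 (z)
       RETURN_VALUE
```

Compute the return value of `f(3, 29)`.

108

LOAD_CONST → push 9. Stack: [9]
LOAD_FAST a → push 3. Stack: [9, 3]
BINARY_OP + → 9 + 3 = 12. Stack: [12]
STORE_FAST z → z=12. Stack: []
LOAD_CONST → push 0. Stack: [0]
STORE_FAST i → i=0. Stack: []
LOAD_FAST i → push 0. Stack: [0]
LOAD_CONST → push 2. Stack: [0, 2]
COMPARE_OP bool(<) → 0 vs 2 = True. Stack: [True]
POP_JUMP_IF_FALSE → pop True; no jump. Stack: []
LOAD_FAST_LOAD_FAST z,a → push 12,3. Stack: [12, 3]
BINARY_OP * → 12 * 3 = 36. Stack: [36]
STORE_FAST z → z=36. Stack: []
LOAD_FAST i → push 0. Stack: [0]
LOAD_CONST → push 1. Stack: [0, 1]
BINARY_OP + → 0 + 1 = 1. Stack: [1]
STORE_FAST i → i=1. Stack: []
LOAD_FAST i → push 1. Stack: [1]
LOAD_CONST → push 2. Stack: [1, 2]
COMPARE_OP bool(<) → 1 vs 2 = True. Stack: [True]
POP_JUMP_IF_FALSE → pop True; no jump. Stack: []
LOAD_FAST_LOAD_FAST z,a → push 36,3. Stack: [36, 3]
BINARY_OP * → 36 * 3 = 108. Stack: [108]
STORE_FAST z → z=108. Stack: []
LOAD_FAST i → push 1. Stack: [1]
LOAD_CONST → push 1. Stack: [1, 1]
BINARY_OP + → 1 + 1 = 2. Stack: [2]
STORE_FAST i → i=2. Stack: []
LOAD_FAST i → push 2. Stack: [2]
LOAD_CONST → push 2. Stack: [2, 2]
COMPARE_OP bool(<) → 2 vs 2 = False. Stack: [False]
POP_JUMP_IF_FALSE → pop False; jump. Stack: []
LOAD_FAST z → push 108. Stack: [108]
RETURN_VALUE → return 108.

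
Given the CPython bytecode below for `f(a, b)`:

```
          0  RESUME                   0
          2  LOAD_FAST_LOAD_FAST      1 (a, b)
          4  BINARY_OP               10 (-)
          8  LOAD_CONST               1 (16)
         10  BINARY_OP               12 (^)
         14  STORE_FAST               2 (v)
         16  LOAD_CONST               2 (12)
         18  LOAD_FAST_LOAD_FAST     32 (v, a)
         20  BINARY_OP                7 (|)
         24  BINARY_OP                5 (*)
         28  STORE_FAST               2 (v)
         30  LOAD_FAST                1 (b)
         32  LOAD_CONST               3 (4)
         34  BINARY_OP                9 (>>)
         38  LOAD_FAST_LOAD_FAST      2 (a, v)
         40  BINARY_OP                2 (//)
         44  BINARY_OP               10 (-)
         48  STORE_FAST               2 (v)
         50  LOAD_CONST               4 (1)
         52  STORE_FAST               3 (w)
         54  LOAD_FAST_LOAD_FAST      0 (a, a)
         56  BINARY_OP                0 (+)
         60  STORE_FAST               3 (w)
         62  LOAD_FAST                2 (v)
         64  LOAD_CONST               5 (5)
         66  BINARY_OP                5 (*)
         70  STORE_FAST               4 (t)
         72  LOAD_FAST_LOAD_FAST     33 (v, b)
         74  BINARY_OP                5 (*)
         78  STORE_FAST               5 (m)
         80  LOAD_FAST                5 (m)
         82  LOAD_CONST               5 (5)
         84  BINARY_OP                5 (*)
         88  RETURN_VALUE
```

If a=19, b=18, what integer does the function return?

90

LOAD_FAST_LOAD_FAST a,b → push 19,18. Stack: [19, 18]
BINARY_OP - → 19 - 18 = 1. Stack: [1]
LOAD_CONST → push 16. Stack: [1, 16]
BINARY_OP ^ → 1 ^ 16 = 17. Stack: [17]
STORE_FAST v → v=17. Stack: []
LOAD_CONST → push 12. Stack: [12]
LOAD_FAST_LOAD_FAST v,a → push 17,19. Stack: [12, 17, 19]
BINARY_OP | → 17 | 19 = 19. Stack: [12, 19]
BINARY_OP * → 12 * 19 = 228. Stack: [228]
STORE_FAST v → v=228. Stack: []
LOAD_FAST b → push 18. Stack: [18]
LOAD_CONST → push 4. Stack: [18, 4]
BINARY_OP >> → 18 >> 4 = 1. Stack: [1]
LOAD_FAST_LOAD_FAST a,v → push 19,228. Stack: [1, 19, 228]
BINARY_OP // → 19 // 228 = 0. Stack: [1, 0]
BINARY_OP - → 1 - 0 = 1. Stack: [1]
STORE_FAST v → v=1. Stack: []
LOAD_CONST → push 1. Stack: [1]
STORE_FAST w → w=1. Stack: []
LOAD_FAST_LOAD_FAST a,a → push 19,19. Stack: [19, 19]
BINARY_OP + → 19 + 19 = 38. Stack: [38]
STORE_FAST w → w=38. Stack: []
LOAD_FAST v → push 1. Stack: [1]
LOAD_CONST → push 5. Stack: [1, 5]
BINARY_OP * → 1 * 5 = 5. Stack: [5]
STORE_FAST t → t=5. Stack: []
LOAD_FAST_LOAD_FAST v,b → push 1,18. Stack: [1, 18]
BINARY_OP * → 1 * 18 = 18. Stack: [18]
STORE_FAST m → m=18. Stack: []
LOAD_FAST m → push 18. Stack: [18]
LOAD_CONST → push 5. Stack: [18, 5]
BINARY_OP * → 18 * 5 = 90. Stack: [90]
RETURN_VALUE → return 90.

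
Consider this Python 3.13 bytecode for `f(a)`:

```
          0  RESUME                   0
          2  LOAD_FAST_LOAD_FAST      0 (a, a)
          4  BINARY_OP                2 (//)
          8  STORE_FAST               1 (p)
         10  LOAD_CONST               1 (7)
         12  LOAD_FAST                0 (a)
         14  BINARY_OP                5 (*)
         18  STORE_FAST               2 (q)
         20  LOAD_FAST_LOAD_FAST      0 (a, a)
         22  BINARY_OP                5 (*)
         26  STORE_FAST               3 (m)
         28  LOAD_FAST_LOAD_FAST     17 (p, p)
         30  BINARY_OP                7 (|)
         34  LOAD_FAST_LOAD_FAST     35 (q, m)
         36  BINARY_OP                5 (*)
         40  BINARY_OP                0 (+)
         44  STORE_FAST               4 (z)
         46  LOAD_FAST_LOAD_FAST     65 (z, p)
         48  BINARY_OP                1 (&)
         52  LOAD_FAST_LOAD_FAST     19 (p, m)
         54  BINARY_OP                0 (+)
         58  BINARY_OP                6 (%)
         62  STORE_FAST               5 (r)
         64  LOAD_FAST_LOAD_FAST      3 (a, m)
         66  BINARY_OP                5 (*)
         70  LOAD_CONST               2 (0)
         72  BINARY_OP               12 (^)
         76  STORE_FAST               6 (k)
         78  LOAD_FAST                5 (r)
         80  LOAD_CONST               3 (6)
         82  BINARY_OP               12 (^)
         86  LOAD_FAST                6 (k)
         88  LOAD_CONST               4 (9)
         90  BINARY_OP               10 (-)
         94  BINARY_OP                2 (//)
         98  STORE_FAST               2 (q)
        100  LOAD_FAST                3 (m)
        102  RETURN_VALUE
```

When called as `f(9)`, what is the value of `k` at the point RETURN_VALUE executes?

729

LOAD_FAST_LOAD_FAST a,a → push 9,9. Stack: [9, 9]
BINARY_OP // → 9 // 9 = 1. Stack: [1]
STORE_FAST p → p=1. Stack: []
LOAD_CONST → push 7. Stack: [7]
LOAD_FAST a → push 9. Stack: [7, 9]
BINARY_OP * → 7 * 9 = 63. Stack: [63]
STORE_FAST q → q=63. Stack: []
LOAD_FAST_LOAD_FAST a,a → push 9,9. Stack: [9, 9]
BINARY_OP * → 9 * 9 = 81. Stack: [81]
STORE_FAST m → m=81. Stack: []
LOAD_FAST_LOAD_FAST p,p → push 1,1. Stack: [1, 1]
BINARY_OP | → 1 | 1 = 1. Stack: [1]
LOAD_FAST_LOAD_FAST q,m → push 63,81. Stack: [1, 63, 81]
BINARY_OP * → 63 * 81 = 5103. Stack: [1, 5103]
BINARY_OP + → 1 + 5103 = 5104. Stack: [5104]
STORE_FAST z → z=5104. Stack: []
LOAD_FAST_LOAD_FAST z,p → push 5104,1. Stack: [5104, 1]
BINARY_OP & → 5104 & 1 = 0. Stack: [0]
LOAD_FAST_LOAD_FAST p,m → push 1,81. Stack: [0, 1, 81]
BINARY_OP + → 1 + 81 = 82. Stack: [0, 82]
BINARY_OP % → 0 % 82 = 0. Stack: [0]
STORE_FAST r → r=0. Stack: []
LOAD_FAST_LOAD_FAST a,m → push 9,81. Stack: [9, 81]
BINARY_OP * → 9 * 81 = 729. Stack: [729]
LOAD_CONST → push 0. Stack: [729, 0]
BINARY_OP ^ → 729 ^ 0 = 729. Stack: [729]
STORE_FAST k → k=729. Stack: []
LOAD_FAST r → push 0. Stack: [0]
LOAD_CONST → push 6. Stack: [0, 6]
BINARY_OP ^ → 0 ^ 6 = 6. Stack: [6]
LOAD_FAST k → push 729. Stack: [6, 729]
LOAD_CONST → push 9. Stack: [6, 729, 9]
BINARY_OP - → 729 - 9 = 720. Stack: [6, 720]
BINARY_OP // → 6 // 720 = 0. Stack: [0]
STORE_FAST q → q=0. Stack: []
LOAD_FAST m → push 81. Stack: [81]
RETURN_VALUE → return 81.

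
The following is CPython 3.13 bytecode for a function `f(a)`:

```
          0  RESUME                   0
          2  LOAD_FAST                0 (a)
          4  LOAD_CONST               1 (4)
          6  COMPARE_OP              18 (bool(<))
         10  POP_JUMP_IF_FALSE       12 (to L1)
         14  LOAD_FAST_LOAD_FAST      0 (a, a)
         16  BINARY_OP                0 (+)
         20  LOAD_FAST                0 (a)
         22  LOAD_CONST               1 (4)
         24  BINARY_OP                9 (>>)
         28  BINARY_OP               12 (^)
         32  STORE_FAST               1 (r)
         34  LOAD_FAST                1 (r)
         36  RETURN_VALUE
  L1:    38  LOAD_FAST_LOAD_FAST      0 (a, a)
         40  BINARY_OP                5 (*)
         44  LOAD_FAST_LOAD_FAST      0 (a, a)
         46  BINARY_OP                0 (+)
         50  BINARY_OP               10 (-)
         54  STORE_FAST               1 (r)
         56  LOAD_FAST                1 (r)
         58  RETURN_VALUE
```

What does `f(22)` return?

LOAD_FAST a → push 22. Stack: [22]
LOAD_CONST → push 4. Stack: [22, 4]
COMPARE_OP bool(<) → 22 vs 4 = False. Stack: [False]
POP_JUMP_IF_FALSE → pop False; jump. Stack: []
LOAD_FAST_LOAD_FAST a,a → push 22,22. Stack: [22, 22]
BINARY_OP * → 22 * 22 = 484. Stack: [484]
LOAD_FAST_LOAD_FAST a,a → push 22,22. Stack: [484, 22, 22]
BINARY_OP + → 22 + 22 = 44. Stack: [484, 44]
BINARY_OP - → 484 - 44 = 440. Stack: [440]
STORE_FAST r → r=440. Stack: []
LOAD_FAST r → push 440. Stack: [440]
RETURN_VALUE → return 440.

440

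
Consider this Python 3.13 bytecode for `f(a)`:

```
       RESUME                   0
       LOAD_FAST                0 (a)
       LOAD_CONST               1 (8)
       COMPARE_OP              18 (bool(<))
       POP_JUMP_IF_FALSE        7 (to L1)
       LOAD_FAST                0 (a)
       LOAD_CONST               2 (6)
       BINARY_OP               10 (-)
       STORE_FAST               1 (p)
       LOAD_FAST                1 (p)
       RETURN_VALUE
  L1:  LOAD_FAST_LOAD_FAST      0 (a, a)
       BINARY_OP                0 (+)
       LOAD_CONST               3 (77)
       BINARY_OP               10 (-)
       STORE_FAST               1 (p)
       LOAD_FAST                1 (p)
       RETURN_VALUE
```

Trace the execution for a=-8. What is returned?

-14

LOAD_FAST a → push -8. Stack: [-8]
LOAD_CONST → push 8. Stack: [-8, 8]
COMPARE_OP bool(<) → -8 vs 8 = True. Stack: [True]
POP_JUMP_IF_FALSE → pop True; no jump. Stack: []
LOAD_FAST a → push -8. Stack: [-8]
LOAD_CONST → push 6. Stack: [-8, 6]
BINARY_OP - → -8 - 6 = -14. Stack: [-14]
STORE_FAST p → p=-14. Stack: []
LOAD_FAST p → push -14. Stack: [-14]
RETURN_VALUE → return -14.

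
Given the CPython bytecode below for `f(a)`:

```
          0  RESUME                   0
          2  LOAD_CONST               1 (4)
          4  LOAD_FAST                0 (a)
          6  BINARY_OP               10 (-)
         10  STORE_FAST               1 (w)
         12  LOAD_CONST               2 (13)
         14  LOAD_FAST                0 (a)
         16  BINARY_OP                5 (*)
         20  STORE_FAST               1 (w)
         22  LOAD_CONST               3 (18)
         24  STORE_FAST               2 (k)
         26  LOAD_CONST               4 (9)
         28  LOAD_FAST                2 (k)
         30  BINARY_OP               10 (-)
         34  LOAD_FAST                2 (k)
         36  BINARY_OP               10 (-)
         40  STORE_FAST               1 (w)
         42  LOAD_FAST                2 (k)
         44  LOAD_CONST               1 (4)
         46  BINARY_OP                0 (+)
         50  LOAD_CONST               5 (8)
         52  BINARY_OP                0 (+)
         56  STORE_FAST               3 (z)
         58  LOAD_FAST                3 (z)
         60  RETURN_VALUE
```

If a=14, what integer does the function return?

30

LOAD_CONST → push 4. Stack: [4]
LOAD_FAST a → push 14. Stack: [4, 14]
BINARY_OP - → 4 - 14 = -10. Stack: [-10]
STORE_FAST w → w=-10. Stack: []
LOAD_CONST → push 13. Stack: [13]
LOAD_FAST a → push 14. Stack: [13, 14]
BINARY_OP * → 13 * 14 = 182. Stack: [182]
STORE_FAST w → w=182. Stack: []
LOAD_CONST → push 18. Stack: [18]
STORE_FAST k → k=18. Stack: []
LOAD_CONST → push 9. Stack: [9]
LOAD_FAST k → push 18. Stack: [9, 18]
BINARY_OP - → 9 - 18 = -9. Stack: [-9]
LOAD_FAST k → push 18. Stack: [-9, 18]
BINARY_OP - → -9 - 18 = -27. Stack: [-27]
STORE_FAST w → w=-27. Stack: []
LOAD_FAST k → push 18. Stack: [18]
LOAD_CONST → push 4. Stack: [18, 4]
BINARY_OP + → 18 + 4 = 22. Stack: [22]
LOAD_CONST → push 8. Stack: [22, 8]
BINARY_OP + → 22 + 8 = 30. Stack: [30]
STORE_FAST z → z=30. Stack: []
LOAD_FAST z → push 30. Stack: [30]
RETURN_VALUE → return 30.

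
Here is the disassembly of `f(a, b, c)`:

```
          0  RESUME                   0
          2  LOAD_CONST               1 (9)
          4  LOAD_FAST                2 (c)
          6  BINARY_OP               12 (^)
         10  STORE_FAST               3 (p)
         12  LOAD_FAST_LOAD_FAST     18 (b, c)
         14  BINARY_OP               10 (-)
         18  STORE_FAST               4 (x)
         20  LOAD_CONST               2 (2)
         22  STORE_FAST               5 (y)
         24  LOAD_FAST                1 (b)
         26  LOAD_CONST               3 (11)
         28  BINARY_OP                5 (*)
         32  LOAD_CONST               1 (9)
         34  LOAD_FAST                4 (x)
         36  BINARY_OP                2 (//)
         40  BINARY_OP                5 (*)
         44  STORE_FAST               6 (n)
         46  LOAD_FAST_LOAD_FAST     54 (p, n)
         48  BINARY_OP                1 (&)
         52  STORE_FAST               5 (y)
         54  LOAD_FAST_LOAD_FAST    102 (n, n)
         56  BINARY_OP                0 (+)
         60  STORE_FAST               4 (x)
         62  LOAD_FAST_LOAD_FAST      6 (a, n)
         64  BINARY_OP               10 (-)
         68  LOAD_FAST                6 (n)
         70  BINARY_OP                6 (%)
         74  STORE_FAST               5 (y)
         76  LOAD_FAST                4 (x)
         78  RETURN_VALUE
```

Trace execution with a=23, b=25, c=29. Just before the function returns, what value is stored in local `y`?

LOAD_CONST → push 9. Stack: [9]
LOAD_FAST c → push 29. Stack: [9, 29]
BINARY_OP ^ → 9 ^ 29 = 20. Stack: [20]
STORE_FAST p → p=20. Stack: []
LOAD_FAST_LOAD_FAST b,c → push 25,29. Stack: [25, 29]
BINARY_OP - → 25 - 29 = -4. Stack: [-4]
STORE_FAST x → x=-4. Stack: []
LOAD_CONST → push 2. Stack: [2]
STORE_FAST y → y=2. Stack: []
LOAD_FAST b → push 25. Stack: [25]
LOAD_CONST → push 11. Stack: [25, 11]
BINARY_OP * → 25 * 11 = 275. Stack: [275]
LOAD_CONST → push 9. Stack: [275, 9]
LOAD_FAST x → push -4. Stack: [275, 9, -4]
BINARY_OP // → 9 // -4 = -3. Stack: [275, -3]
BINARY_OP * → 275 * -3 = -825. Stack: [-825]
STORE_FAST n → n=-825. Stack: []
LOAD_FAST_LOAD_FAST p,n → push 20,-825. Stack: [20, -825]
BINARY_OP & → 20 & -825 = 4. Stack: [4]
STORE_FAST y → y=4. Stack: []
LOAD_FAST_LOAD_FAST n,n → push -825,-825. Stack: [-825, -825]
BINARY_OP + → -825 + -825 = -1650. Stack: [-1650]
STORE_FAST x → x=-1650. Stack: []
LOAD_FAST_LOAD_FAST a,n → push 23,-825. Stack: [23, -825]
BINARY_OP - → 23 - -825 = 848. Stack: [848]
LOAD_FAST n → push -825. Stack: [848, -825]
BINARY_OP % → 848 % -825 = -802. Stack: [-802]
STORE_FAST y → y=-802. Stack: []
LOAD_FAST x → push -1650. Stack: [-1650]
RETURN_VALUE → return -1650.

-802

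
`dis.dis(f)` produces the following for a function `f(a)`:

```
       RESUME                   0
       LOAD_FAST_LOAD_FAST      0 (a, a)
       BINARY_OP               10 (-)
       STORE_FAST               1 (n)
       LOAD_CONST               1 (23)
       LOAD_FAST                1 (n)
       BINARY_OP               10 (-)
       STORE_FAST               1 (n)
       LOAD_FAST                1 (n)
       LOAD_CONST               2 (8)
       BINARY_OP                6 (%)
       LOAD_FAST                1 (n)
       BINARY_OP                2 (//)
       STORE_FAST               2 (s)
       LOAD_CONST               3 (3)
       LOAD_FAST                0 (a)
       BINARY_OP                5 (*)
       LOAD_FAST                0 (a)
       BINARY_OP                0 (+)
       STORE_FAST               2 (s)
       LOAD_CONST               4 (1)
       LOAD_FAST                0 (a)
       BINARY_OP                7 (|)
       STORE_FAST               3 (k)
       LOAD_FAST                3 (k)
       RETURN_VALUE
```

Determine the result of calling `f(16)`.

LOAD_FAST_LOAD_FAST a,a → push 16,16. Stack: [16, 16]
BINARY_OP - → 16 - 16 = 0. Stack: [0]
STORE_FAST n → n=0. Stack: []
LOAD_CONST → push 23. Stack: [23]
LOAD_FAST n → push 0. Stack: [23, 0]
BINARY_OP - → 23 - 0 = 23. Stack: [23]
STORE_FAST n → n=23. Stack: []
LOAD_FAST n → push 23. Stack: [23]
LOAD_CONST → push 8. Stack: [23, 8]
BINARY_OP % → 23 % 8 = 7. Stack: [7]
LOAD_FAST n → push 23. Stack: [7, 23]
BINARY_OP // → 7 // 23 = 0. Stack: [0]
STORE_FAST s → s=0. Stack: []
LOAD_CONST → push 3. Stack: [3]
LOAD_FAST a → push 16. Stack: [3, 16]
BINARY_OP * → 3 * 16 = 48. Stack: [48]
LOAD_FAST a → push 16. Stack: [48, 16]
BINARY_OP + → 48 + 16 = 64. Stack: [64]
STORE_FAST s → s=64. Stack: []
LOAD_CONST → push 1. Stack: [1]
LOAD_FAST a → push 16. Stack: [1, 16]
BINARY_OP | → 1 | 16 = 17. Stack: [17]
STORE_FAST k → k=17. Stack: []
LOAD_FAST k → push 17. Stack: [17]
RETURN_VALUE → return 17.

17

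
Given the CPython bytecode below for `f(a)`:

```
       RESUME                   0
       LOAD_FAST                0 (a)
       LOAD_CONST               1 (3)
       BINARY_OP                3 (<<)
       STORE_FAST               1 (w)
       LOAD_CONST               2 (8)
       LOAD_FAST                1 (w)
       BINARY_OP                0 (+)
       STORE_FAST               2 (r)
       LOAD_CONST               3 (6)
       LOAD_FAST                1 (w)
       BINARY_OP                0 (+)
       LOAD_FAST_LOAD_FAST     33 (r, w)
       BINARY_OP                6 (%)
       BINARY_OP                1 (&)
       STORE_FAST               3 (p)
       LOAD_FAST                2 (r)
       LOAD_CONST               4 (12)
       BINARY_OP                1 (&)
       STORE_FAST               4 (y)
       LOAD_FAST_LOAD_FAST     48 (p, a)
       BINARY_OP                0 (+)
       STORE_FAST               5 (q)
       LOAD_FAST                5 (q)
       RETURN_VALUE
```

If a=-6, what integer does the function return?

LOAD_FAST a → push -6. Stack: [-6]
LOAD_CONST → push 3. Stack: [-6, 3]
BINARY_OP << → -6 << 3 = -48. Stack: [-48]
STORE_FAST w → w=-48. Stack: []
LOAD_CONST → push 8. Stack: [8]
LOAD_FAST w → push -48. Stack: [8, -48]
BINARY_OP + → 8 + -48 = -40. Stack: [-40]
STORE_FAST r → r=-40. Stack: []
LOAD_CONST → push 6. Stack: [6]
LOAD_FAST w → push -48. Stack: [6, -48]
BINARY_OP + → 6 + -48 = -42. Stack: [-42]
LOAD_FAST_LOAD_FAST r,w → push -40,-48. Stack: [-42, -40, -48]
BINARY_OP % → -40 % -48 = -40. Stack: [-42, -40]
BINARY_OP & → -42 & -40 = -48. Stack: [-48]
STORE_FAST p → p=-48. Stack: []
LOAD_FAST r → push -40. Stack: [-40]
LOAD_CONST → push 12. Stack: [-40, 12]
BINARY_OP & → -40 & 12 = 8. Stack: [8]
STORE_FAST y → y=8. Stack: []
LOAD_FAST_LOAD_FAST p,a → push -48,-6. Stack: [-48, -6]
BINARY_OP + → -48 + -6 = -54. Stack: [-54]
STORE_FAST q → q=-54. Stack: []
LOAD_FAST q → push -54. Stack: [-54]
RETURN_VALUE → return -54.

-54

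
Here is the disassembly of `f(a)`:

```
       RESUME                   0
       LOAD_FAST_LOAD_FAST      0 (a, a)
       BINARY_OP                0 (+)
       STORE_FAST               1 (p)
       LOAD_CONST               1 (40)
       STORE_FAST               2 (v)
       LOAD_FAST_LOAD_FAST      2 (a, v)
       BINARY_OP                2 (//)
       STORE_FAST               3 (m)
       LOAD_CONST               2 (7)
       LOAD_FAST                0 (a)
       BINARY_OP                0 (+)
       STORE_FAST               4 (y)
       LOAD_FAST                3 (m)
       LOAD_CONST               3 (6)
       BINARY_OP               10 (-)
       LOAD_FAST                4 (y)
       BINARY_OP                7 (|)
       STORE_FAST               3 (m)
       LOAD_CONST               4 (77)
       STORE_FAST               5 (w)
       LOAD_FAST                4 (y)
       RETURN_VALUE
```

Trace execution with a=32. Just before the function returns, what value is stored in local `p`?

64

LOAD_FAST_LOAD_FAST a,a → push 32,32. Stack: [32, 32]
BINARY_OP + → 32 + 32 = 64. Stack: [64]
STORE_FAST p → p=64. Stack: []
LOAD_CONST → push 40. Stack: [40]
STORE_FAST v → v=40. Stack: []
LOAD_FAST_LOAD_FAST a,v → push 32,40. Stack: [32, 40]
BINARY_OP // → 32 // 40 = 0. Stack: [0]
STORE_FAST m → m=0. Stack: []
LOAD_CONST → push 7. Stack: [7]
LOAD_FAST a → push 32. Stack: [7, 32]
BINARY_OP + → 7 + 32 = 39. Stack: [39]
STORE_FAST y → y=39. Stack: []
LOAD_FAST m → push 0. Stack: [0]
LOAD_CONST → push 6. Stack: [0, 6]
BINARY_OP - → 0 - 6 = -6. Stack: [-6]
LOAD_FAST y → push 39. Stack: [-6, 39]
BINARY_OP | → -6 | 39 = -1. Stack: [-1]
STORE_FAST m → m=-1. Stack: []
LOAD_CONST → push 77. Stack: [77]
STORE_FAST w → w=77. Stack: []
LOAD_FAST y → push 39. Stack: [39]
RETURN_VALUE → return 39.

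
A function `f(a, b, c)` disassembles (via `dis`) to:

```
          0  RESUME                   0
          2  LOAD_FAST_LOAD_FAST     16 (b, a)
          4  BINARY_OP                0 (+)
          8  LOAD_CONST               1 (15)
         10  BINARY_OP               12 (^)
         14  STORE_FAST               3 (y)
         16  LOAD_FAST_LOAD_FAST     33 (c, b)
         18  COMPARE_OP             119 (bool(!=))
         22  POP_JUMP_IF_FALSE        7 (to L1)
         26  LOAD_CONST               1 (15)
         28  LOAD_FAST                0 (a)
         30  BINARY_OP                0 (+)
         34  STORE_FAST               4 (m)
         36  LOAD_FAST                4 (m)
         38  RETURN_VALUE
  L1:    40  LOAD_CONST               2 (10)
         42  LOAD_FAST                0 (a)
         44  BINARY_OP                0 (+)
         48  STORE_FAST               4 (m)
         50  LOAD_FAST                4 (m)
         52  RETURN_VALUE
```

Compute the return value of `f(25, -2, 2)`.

LOAD_FAST_LOAD_FAST b,a → push -2,25. Stack: [-2, 25]
BINARY_OP + → -2 + 25 = 23. Stack: [23]
LOAD_CONST → push 15. Stack: [23, 15]
BINARY_OP ^ → 23 ^ 15 = 24. Stack: [24]
STORE_FAST y → y=24. Stack: []
LOAD_FAST_LOAD_FAST c,b → push 2,-2. Stack: [2, -2]
COMPARE_OP bool(!=) → 2 vs -2 = True. Stack: [True]
POP_JUMP_IF_FALSE → pop True; no jump. Stack: []
LOAD_CONST → push 15. Stack: [15]
LOAD_FAST a → push 25. Stack: [15, 25]
BINARY_OP + → 15 + 25 = 40. Stack: [40]
STORE_FAST m → m=40. Stack: []
LOAD_FAST m → push 40. Stack: [40]
RETURN_VALUE → return 40.

40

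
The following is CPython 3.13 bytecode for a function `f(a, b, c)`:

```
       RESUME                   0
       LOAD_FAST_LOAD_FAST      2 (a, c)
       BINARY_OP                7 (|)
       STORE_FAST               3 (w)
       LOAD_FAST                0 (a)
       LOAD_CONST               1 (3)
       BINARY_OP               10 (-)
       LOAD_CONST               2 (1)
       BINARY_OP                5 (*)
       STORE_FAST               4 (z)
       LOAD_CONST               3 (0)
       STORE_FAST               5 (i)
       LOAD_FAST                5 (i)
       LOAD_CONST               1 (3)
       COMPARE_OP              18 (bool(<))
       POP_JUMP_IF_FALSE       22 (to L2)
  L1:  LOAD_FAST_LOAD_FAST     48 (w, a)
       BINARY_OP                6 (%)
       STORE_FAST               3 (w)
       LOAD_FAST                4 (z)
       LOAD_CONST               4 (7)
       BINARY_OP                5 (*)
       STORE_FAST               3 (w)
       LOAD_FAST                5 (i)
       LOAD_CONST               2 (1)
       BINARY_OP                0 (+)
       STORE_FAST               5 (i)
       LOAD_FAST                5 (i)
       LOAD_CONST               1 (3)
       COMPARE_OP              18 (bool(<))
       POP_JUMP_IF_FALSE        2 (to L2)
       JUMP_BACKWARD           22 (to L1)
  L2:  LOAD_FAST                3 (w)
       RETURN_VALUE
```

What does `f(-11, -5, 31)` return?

LOAD_FAST_LOAD_FAST a,c → push -11,31. Stack: [-11, 31]
BINARY_OP | → -11 | 31 = -1. Stack: [-1]
STORE_FAST w → w=-1. Stack: []
LOAD_FAST a → push -11. Stack: [-11]
LOAD_CONST → push 3. Stack: [-11, 3]
BINARY_OP - → -11 - 3 = -14. Stack: [-14]
LOAD_CONST → push 1. Stack: [-14, 1]
BINARY_OP * → -14 * 1 = -14. Stack: [-14]
STORE_FAST z → z=-14. Stack: []
LOAD_CONST → push 0. Stack: [0]
STORE_FAST i → i=0. Stack: []
LOAD_FAST i → push 0. Stack: [0]
LOAD_CONST → push 3. Stack: [0, 3]
COMPARE_OP bool(<) → 0 vs 3 = True. Stack: [True]
POP_JUMP_IF_FALSE → pop True; no jump. Stack: []
LOAD_FAST_LOAD_FAST w,a → push -1,-11. Stack: [-1, -11]
BINARY_OP % → -1 % -11 = -1. Stack: [-1]
STORE_FAST w → w=-1. Stack: []
LOAD_FAST z → push -14. Stack: [-14]
LOAD_CONST → push 7. Stack: [-14, 7]
BINARY_OP * → -14 * 7 = -98. Stack: [-98]
STORE_FAST w → w=-98. Stack: []
LOAD_FAST i → push 0. Stack: [0]
LOAD_CONST → push 1. Stack: [0, 1]
BINARY_OP + → 0 + 1 = 1. Stack: [1]
STORE_FAST i → i=1. Stack: []
LOAD_FAST i → push 1. Stack: [1]
LOAD_CONST → push 3. Stack: [1, 3]
COMPARE_OP bool(<) → 1 vs 3 = True. Stack: [True]
POP_JUMP_IF_FALSE → pop True; no jump. Stack: []
LOAD_FAST_LOAD_FAST w,a → push -98,-11. Stack: [-98, -11]
BINARY_OP % → -98 % -11 = -10. Stack: [-10]
STORE_FAST w → w=-10. Stack: []
LOAD_FAST z → push -14. Stack: [-14]
LOAD_CONST → push 7. Stack: [-14, 7]
BINARY_OP * → -14 * 7 = -98. Stack: [-98]
STORE_FAST w → w=-98. Stack: []
LOAD_FAST i → push 1. Stack: [1]
LOAD_CONST → push 1. Stack: [1, 1]
BINARY_OP + → 1 + 1 = 2. Stack: [2]
STORE_FAST i → i=2. Stack: []
LOAD_FAST i → push 2. Stack: [2]
LOAD_CONST → push 3. Stack: [2, 3]
COMPARE_OP bool(<) → 2 vs 3 = True. Stack: [True]
POP_JUMP_IF_FALSE → pop True; no jump. Stack: []
LOAD_FAST_LOAD_FAST w,a → push -98,-11. Stack: [-98, -11]
BINARY_OP % → -98 % -11 = -10. Stack: [-10]
STORE_FAST w → w=-10. Stack: []
LOAD_FAST z → push -14. Stack: [-14]
LOAD_CONST → push 7. Stack: [-14, 7]
BINARY_OP * → -14 * 7 = -98. Stack: [-98]
STORE_FAST w → w=-98. Stack: []
LOAD_FAST i → push 2. Stack: [2]
LOAD_CONST → push 1. Stack: [2, 1]
BINARY_OP + → 2 + 1 = 3. Stack: [3]
STORE_FAST i → i=3. Stack: []
LOAD_FAST i → push 3. Stack: [3]
LOAD_CONST → push 3. Stack: [3, 3]
COMPARE_OP bool(<) → 3 vs 3 = False. Stack: [False]
POP_JUMP_IF_FALSE → pop False; jump. Stack: []
LOAD_FAST w → push -98. Stack: [-98]
RETURN_VALUE → return -98.

-98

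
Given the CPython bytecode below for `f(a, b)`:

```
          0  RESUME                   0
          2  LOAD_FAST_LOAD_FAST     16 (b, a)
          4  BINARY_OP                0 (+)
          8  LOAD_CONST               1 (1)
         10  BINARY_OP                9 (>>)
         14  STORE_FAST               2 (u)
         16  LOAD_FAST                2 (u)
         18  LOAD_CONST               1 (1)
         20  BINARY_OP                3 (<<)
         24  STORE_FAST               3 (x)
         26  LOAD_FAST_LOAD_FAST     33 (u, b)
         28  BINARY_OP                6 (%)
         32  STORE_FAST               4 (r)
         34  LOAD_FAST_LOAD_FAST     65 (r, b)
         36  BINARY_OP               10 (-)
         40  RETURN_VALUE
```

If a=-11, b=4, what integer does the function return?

LOAD_FAST_LOAD_FAST b,a → push 4,-11. Stack: [4, -11]
BINARY_OP + → 4 + -11 = -7. Stack: [-7]
LOAD_CONST → push 1. Stack: [-7, 1]
BINARY_OP >> → -7 >> 1 = -4. Stack: [-4]
STORE_FAST u → u=-4. Stack: []
LOAD_FAST u → push -4. Stack: [-4]
LOAD_CONST → push 1. Stack: [-4, 1]
BINARY_OP << → -4 << 1 = -8. Stack: [-8]
STORE_FAST x → x=-8. Stack: []
LOAD_FAST_LOAD_FAST u,b → push -4,4. Stack: [-4, 4]
BINARY_OP % → -4 % 4 = 0. Stack: [0]
STORE_FAST r → r=0. Stack: []
LOAD_FAST_LOAD_FAST r,b → push 0,4. Stack: [0, 4]
BINARY_OP - → 0 - 4 = -4. Stack: [-4]
RETURN_VALUE → return -4.

-4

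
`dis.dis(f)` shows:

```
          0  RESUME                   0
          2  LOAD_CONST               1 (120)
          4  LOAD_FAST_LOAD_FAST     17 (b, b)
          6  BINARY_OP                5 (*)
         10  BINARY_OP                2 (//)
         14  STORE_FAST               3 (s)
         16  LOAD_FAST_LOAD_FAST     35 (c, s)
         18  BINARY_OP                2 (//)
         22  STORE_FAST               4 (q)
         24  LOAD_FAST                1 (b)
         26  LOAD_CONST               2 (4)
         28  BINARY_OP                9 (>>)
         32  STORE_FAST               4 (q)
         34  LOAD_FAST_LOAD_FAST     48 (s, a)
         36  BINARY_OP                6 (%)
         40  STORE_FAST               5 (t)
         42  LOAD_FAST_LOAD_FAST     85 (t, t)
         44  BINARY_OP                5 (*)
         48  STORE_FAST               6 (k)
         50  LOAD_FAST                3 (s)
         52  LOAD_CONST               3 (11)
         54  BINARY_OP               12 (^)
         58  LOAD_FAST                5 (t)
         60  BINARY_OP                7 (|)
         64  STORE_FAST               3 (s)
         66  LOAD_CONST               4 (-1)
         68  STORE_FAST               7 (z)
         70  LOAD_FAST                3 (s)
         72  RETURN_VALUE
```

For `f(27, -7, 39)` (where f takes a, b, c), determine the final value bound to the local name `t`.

LOAD_CONST → push 120. Stack: [120]
LOAD_FAST_LOAD_FAST b,b → push -7,-7. Stack: [120, -7, -7]
BINARY_OP * → -7 * -7 = 49. Stack: [120, 49]
BINARY_OP // → 120 // 49 = 2. Stack: [2]
STORE_FAST s → s=2. Stack: []
LOAD_FAST_LOAD_FAST c,s → push 39,2. Stack: [39, 2]
BINARY_OP // → 39 // 2 = 19. Stack: [19]
STORE_FAST q → q=19. Stack: []
LOAD_FAST b → push -7. Stack: [-7]
LOAD_CONST → push 4. Stack: [-7, 4]
BINARY_OP >> → -7 >> 4 = -1. Stack: [-1]
STORE_FAST q → q=-1. Stack: []
LOAD_FAST_LOAD_FAST s,a → push 2,27. Stack: [2, 27]
BINARY_OP % → 2 % 27 = 2. Stack: [2]
STORE_FAST t → t=2. Stack: []
LOAD_FAST_LOAD_FAST t,t → push 2,2. Stack: [2, 2]
BINARY_OP * → 2 * 2 = 4. Stack: [4]
STORE_FAST k → k=4. Stack: []
LOAD_FAST s → push 2. Stack: [2]
LOAD_CONST → push 11. Stack: [2, 11]
BINARY_OP ^ → 2 ^ 11 = 9. Stack: [9]
LOAD_FAST t → push 2. Stack: [9, 2]
BINARY_OP | → 9 | 2 = 11. Stack: [11]
STORE_FAST s → s=11. Stack: []
LOAD_CONST → push -1. Stack: [-1]
STORE_FAST z → z=-1. Stack: []
LOAD_FAST s → push 11. Stack: [11]
RETURN_VALUE → return 11.

2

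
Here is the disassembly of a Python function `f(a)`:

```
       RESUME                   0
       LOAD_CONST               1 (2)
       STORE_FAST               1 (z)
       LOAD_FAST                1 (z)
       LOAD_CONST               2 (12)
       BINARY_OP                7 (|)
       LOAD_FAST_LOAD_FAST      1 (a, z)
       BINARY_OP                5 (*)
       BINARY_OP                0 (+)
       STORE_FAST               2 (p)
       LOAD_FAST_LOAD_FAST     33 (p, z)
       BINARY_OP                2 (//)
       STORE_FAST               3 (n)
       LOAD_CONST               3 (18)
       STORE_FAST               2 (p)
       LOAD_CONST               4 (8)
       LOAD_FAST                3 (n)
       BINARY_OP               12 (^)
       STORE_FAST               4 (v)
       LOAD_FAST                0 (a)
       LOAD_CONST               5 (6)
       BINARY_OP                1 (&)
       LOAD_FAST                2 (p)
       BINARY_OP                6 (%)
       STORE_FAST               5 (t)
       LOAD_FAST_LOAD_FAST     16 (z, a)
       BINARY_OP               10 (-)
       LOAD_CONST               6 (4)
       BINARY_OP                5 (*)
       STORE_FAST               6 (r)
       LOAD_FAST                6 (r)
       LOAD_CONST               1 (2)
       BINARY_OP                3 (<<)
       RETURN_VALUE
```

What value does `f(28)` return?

LOAD_CONST → push 2. Stack: [2]
STORE_FAST z → z=2. Stack: []
LOAD_FAST z → push 2. Stack: [2]
LOAD_CONST → push 12. Stack: [2, 12]
BINARY_OP | → 2 | 12 = 14. Stack: [14]
LOAD_FAST_LOAD_FAST a,z → push 28,2. Stack: [14, 28, 2]
BINARY_OP * → 28 * 2 = 56. Stack: [14, 56]
BINARY_OP + → 14 + 56 = 70. Stack: [70]
STORE_FAST p → p=70. Stack: []
LOAD_FAST_LOAD_FAST p,z → push 70,2. Stack: [70, 2]
BINARY_OP // → 70 // 2 = 35. Stack: [35]
STORE_FAST n → n=35. Stack: []
LOAD_CONST → push 18. Stack: [18]
STORE_FAST p → p=18. Stack: []
LOAD_CONST → push 8. Stack: [8]
LOAD_FAST n → push 35. Stack: [8, 35]
BINARY_OP ^ → 8 ^ 35 = 43. Stack: [43]
STORE_FAST v → v=43. Stack: []
LOAD_FAST a → push 28. Stack: [28]
LOAD_CONST → push 6. Stack: [28, 6]
BINARY_OP & → 28 & 6 = 4. Stack: [4]
LOAD_FAST p → push 18. Stack: [4, 18]
BINARY_OP % → 4 % 18 = 4. Stack: [4]
STORE_FAST t → t=4. Stack: []
LOAD_FAST_LOAD_FAST z,a → push 2,28. Stack: [2, 28]
BINARY_OP - → 2 - 28 = -26. Stack: [-26]
LOAD_CONST → push 4. Stack: [-26, 4]
BINARY_OP * → -26 * 4 = -104. Stack: [-104]
STORE_FAST r → r=-104. Stack: []
LOAD_FAST r → push -104. Stack: [-104]
LOAD_CONST → push 2. Stack: [-104, 2]
BINARY_OP << → -104 << 2 = -416. Stack: [-416]
RETURN_VALUE → return -416.

-416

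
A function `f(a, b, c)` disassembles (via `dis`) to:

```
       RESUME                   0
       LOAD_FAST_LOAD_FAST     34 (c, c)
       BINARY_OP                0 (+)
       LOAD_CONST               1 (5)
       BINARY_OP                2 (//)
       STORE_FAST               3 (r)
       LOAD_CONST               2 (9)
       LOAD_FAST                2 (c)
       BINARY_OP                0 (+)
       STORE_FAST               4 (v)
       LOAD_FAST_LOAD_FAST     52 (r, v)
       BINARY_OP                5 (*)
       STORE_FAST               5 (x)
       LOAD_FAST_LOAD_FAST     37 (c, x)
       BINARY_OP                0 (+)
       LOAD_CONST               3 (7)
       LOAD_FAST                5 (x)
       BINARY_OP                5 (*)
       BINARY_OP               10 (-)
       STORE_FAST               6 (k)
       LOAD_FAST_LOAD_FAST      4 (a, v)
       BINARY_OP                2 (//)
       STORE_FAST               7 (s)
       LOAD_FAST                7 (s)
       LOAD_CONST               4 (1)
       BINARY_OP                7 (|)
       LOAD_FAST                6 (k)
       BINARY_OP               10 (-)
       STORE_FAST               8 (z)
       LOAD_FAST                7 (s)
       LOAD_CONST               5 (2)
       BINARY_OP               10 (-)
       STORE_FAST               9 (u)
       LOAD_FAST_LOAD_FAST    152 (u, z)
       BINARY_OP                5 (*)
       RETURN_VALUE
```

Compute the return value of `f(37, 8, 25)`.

-2016

LOAD_FAST_LOAD_FAST c,c → push 25,25. Stack: [25, 25]
BINARY_OP + → 25 + 25 = 50. Stack: [50]
LOAD_CONST → push 5. Stack: [50, 5]
BINARY_OP // → 50 // 5 = 10. Stack: [10]
STORE_FAST r → r=10. Stack: []
LOAD_CONST → push 9. Stack: [9]
LOAD_FAST c → push 25. Stack: [9, 25]
BINARY_OP + → 9 + 25 = 34. Stack: [34]
STORE_FAST v → v=34. Stack: []
LOAD_FAST_LOAD_FAST r,v → push 10,34. Stack: [10, 34]
BINARY_OP * → 10 * 34 = 340. Stack: [340]
STORE_FAST x → x=340. Stack: []
LOAD_FAST_LOAD_FAST c,x → push 25,340. Stack: [25, 340]
BINARY_OP + → 25 + 340 = 365. Stack: [365]
LOAD_CONST → push 7. Stack: [365, 7]
LOAD_FAST x → push 340. Stack: [365, 7, 340]
BINARY_OP * → 7 * 340 = 2380. Stack: [365, 2380]
BINARY_OP - → 365 - 2380 = -2015. Stack: [-2015]
STORE_FAST k → k=-2015. Stack: []
LOAD_FAST_LOAD_FAST a,v → push 37,34. Stack: [37, 34]
BINARY_OP // → 37 // 34 = 1. Stack: [1]
STORE_FAST s → s=1. Stack: []
LOAD_FAST s → push 1. Stack: [1]
LOAD_CONST → push 1. Stack: [1, 1]
BINARY_OP | → 1 | 1 = 1. Stack: [1]
LOAD_FAST k → push -2015. Stack: [1, -2015]
BINARY_OP - → 1 - -2015 = 2016. Stack: [2016]
STORE_FAST z → z=2016. Stack: []
LOAD_FAST s → push 1. Stack: [1]
LOAD_CONST → push 2. Stack: [1, 2]
BINARY_OP - → 1 - 2 = -1. Stack: [-1]
STORE_FAST u → u=-1. Stack: []
LOAD_FAST_LOAD_FAST u,z → push -1,2016. Stack: [-1, 2016]
BINARY_OP * → -1 * 2016 = -2016. Stack: [-2016]
RETURN_VALUE → return -2016.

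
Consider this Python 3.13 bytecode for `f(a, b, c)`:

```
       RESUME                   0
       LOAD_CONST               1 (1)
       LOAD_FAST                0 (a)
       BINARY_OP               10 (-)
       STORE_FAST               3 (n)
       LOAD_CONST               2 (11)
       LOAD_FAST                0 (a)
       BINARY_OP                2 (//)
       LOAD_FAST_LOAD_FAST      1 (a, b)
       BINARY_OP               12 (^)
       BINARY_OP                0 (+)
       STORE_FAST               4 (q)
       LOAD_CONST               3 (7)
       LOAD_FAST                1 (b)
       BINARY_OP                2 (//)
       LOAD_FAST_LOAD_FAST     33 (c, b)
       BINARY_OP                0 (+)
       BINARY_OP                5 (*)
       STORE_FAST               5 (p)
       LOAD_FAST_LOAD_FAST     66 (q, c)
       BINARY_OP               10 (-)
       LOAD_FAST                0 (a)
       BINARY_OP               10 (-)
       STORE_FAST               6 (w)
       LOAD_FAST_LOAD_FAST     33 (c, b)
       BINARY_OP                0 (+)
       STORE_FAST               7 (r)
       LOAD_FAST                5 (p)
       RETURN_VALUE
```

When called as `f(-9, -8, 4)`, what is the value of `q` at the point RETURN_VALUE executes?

LOAD_CONST → push 1. Stack: [1]
LOAD_FAST a → push -9. Stack: [1, -9]
BINARY_OP - → 1 - -9 = 10. Stack: [10]
STORE_FAST n → n=10. Stack: []
LOAD_CONST → push 11. Stack: [11]
LOAD_FAST a → push -9. Stack: [11, -9]
BINARY_OP // → 11 // -9 = -2. Stack: [-2]
LOAD_FAST_LOAD_FAST a,b → push -9,-8. Stack: [-2, -9, -8]
BINARY_OP ^ → -9 ^ -8 = 15. Stack: [-2, 15]
BINARY_OP + → -2 + 15 = 13. Stack: [13]
STORE_FAST q → q=13. Stack: []
LOAD_CONST → push 7. Stack: [7]
LOAD_FAST b → push -8. Stack: [7, -8]
BINARY_OP // → 7 // -8 = -1. Stack: [-1]
LOAD_FAST_LOAD_FAST c,b → push 4,-8. Stack: [-1, 4, -8]
BINARY_OP + → 4 + -8 = -4. Stack: [-1, -4]
BINARY_OP * → -1 * -4 = 4. Stack: [4]
STORE_FAST p → p=4. Stack: []
LOAD_FAST_LOAD_FAST q,c → push 13,4. Stack: [13, 4]
BINARY_OP - → 13 - 4 = 9. Stack: [9]
LOAD_FAST a → push -9. Stack: [9, -9]
BINARY_OP - → 9 - -9 = 18. Stack: [18]
STORE_FAST w → w=18. Stack: []
LOAD_FAST_LOAD_FAST c,b → push 4,-8. Stack: [4, -8]
BINARY_OP + → 4 + -8 = -4. Stack: [-4]
STORE_FAST r → r=-4. Stack: []
LOAD_FAST p → push 4. Stack: [4]
RETURN_VALUE → return 4.

13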